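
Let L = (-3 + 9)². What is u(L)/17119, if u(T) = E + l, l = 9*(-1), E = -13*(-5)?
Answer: 56/17119 ≈ 0.0032712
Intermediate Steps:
E = 65
l = -9
L = 36 (L = 6² = 36)
u(T) = 56 (u(T) = 65 - 9 = 56)
u(L)/17119 = 56/17119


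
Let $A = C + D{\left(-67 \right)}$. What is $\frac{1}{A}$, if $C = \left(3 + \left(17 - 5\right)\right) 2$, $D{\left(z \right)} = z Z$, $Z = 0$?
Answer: $\frac{1}{30} \approx 0.033333$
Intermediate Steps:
$D{\left(z \right)} = 0$ ($D{\left(z \right)} = z 0 = 0$)
$C = 30$ ($C = \left(3 + \left(17 - 5\right)\right) 2 = \left(3 + 12\right) 2 = 15 \cdot 2 = 30$)
$A = 30$ ($A = 30 + 0 = 30$)
$\frac{1}{A} = \frac{1}{30}$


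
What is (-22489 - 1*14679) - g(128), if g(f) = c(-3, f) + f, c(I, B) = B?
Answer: -37424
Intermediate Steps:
g(f) = 2*f (g(f) = f + f = 2*f)
(-22489 - 1*14679) - g(128) = (-22489 - 1*14679) - 2*128 = (-22489 - 14679) - 1*256 = -37168 - 256 = -37424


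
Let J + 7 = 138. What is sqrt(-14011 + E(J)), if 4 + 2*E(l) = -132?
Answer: 19*I*sqrt(39) ≈ 118.65*I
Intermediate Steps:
J = 131 (J = -7 + 138 = 131)
E(l) = -68 (E(l) = -2 + (1/2)*(-132) = -2 - 66 = -68)
sqrt(-14011 + E(J)) = sqrt(-14011 - 68) = sqrt(-14079) = 19*I*sqrt(39)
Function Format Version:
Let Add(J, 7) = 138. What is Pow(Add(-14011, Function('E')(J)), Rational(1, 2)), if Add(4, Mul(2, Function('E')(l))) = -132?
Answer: Mul(19, I, Pow(39, Rational(1, 2))) ≈ Mul(118.65, I)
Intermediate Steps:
J = 131 (J = Add(-7, 138) = 131)
Function('E')(l) = -68 (Function('E')(l) = Add(-2, Mul(Rational(1, 2), -132)) = Add(-2, -66) = -68)
Pow(Add(-14011, Function('E')(J)), Rational(1, 2)) = Pow(Add(-14011, -68), Rational(1, 2)) = Pow(-14079, Rational(1, 2)) = Mul(19, I, Pow(39, Rational(1, 2)))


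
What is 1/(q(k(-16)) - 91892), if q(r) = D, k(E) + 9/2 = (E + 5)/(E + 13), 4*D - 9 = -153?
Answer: -1/91928 ≈ -1.0878e-5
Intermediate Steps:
D = -36 (D = 9/4 + (1/4)*(-153) = 9/4 - 153/4 = -36)
k(E) = -9/2 + (5 + E)/(13 + E) (k(E) = -9/2 + (E + 5)/(E + 13) = -9/2 + (5 + E)/(13 + E))
q(r) = -36
1/(q(k(-16)) - 91892) = 1/(-36 - 91892) = 1/(-91928) = -1/91928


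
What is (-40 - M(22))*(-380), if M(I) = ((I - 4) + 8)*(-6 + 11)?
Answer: 64600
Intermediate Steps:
M(I) = 20 + 5*I (M(I) = ((-4 + I) + 8)*5 = (4 + I)*5 = 20 + 5*I)
(-40 - M(22))*(-380) = (-40 - (20 + 5*22))*(-380) = (-40 - (20 + 110))*(-380) = (-40 - 1*130)*(-380) = (-40 - 130)*(-380) = -170*(-380) = 64600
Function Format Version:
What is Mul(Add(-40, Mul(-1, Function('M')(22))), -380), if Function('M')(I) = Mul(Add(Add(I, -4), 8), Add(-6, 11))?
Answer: 64600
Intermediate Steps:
Function('M')(I) = Add(20, Mul(5, I)) (Function('M')(I) = Mul(Add(Add(-4, I), 8), 5) = Mul(Add(4, I), 5) = Add(20, Mul(5, I)))
Mul(Add(-40, Mul(-1, Function('M')(22))), -380) = Mul(Add(-40, Mul(-1, Add(20, Mul(5, 22)))), -380) = Mul(Add(-40, Mul(-1, Add(20, 110))), -380) = Mul(Add(-40, Mul(-1, 130)), -380) = Mul(Add(-40, -130), -380) = Mul(-170, -380) = 64600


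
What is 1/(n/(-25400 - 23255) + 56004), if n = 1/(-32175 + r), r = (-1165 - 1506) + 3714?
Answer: 1514727460/84830796669841 ≈ 1.7856e-5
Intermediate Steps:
r = 1043 (r = -2671 + 3714 = 1043)
n = -1/31132 (n = 1/(-32175 + 1043) = 1/(-31132) = -1/31132 ≈ -3.2121e-5)
1/(n/(-25400 - 23255) + 56004) = 1/(-1/(31132*(-25400 - 23255)) + 56004) = 1/(-1/31132/(-48655) + 56004) = 1/(-1/31132*(-1/48655) + 56004) = 1/(1/1514727460 + 56004) = 1/(84830796669841/1514727460) = 1514727460/84830796669841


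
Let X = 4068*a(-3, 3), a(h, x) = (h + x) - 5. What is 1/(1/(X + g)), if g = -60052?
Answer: -80392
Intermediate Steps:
a(h, x) = -5 + h + x
X = -20340 (X = 4068*(-5 - 3 + 3) = 4068*(-5) = -20340)
1/(1/(X + g)) = 1/(1/(-20340 - 60052)) = 1/(1/(-80392)) = 1/(-1/80392) = -80392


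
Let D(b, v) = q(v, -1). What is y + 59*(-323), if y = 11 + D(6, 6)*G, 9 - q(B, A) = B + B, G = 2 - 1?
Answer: -19049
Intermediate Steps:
G = 1
q(B, A) = 9 - 2*B (q(B, A) = 9 - (B + B) = 9 - 2*B)
D(b, v) = 9 - 2*v
y = 8 (y = 11 + (9 - 2*6)*1 = 11 + (9 - 12)*1 = 11 - 3*1 = 11 - 3 = 8)
y + 59*(-323) = 8 + 59*(-323) = 8 - 19057 = -19049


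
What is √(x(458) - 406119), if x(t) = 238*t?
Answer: I*√297115 ≈ 545.08*I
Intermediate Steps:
√(x(458) - 406119) = √(238*458 - 406119) = √(109004 - 406119) = √(-297115) = I*√297115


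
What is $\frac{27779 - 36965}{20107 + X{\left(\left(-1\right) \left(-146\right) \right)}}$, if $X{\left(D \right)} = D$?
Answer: $- \frac{3062}{6751} \approx -0.45356$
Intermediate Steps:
$\frac{27779 - 36965}{20107 + X{\left(\left(-1\right) \left(-146\right) \right)}} = \frac{27779 - 36965}{20107 - -146} = - \frac{9186}{20107 + 146} = - \frac{9186}{20253} = \left(-9186\right) \frac{1}{20253} = - \frac{3062}{6751}$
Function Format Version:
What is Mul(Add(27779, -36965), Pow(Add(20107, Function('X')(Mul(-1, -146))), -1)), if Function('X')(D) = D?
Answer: Rational(-3062, 6751) ≈ -0.45356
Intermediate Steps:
Mul(Add(27779, -36965), Pow(Add(20107, Function('X')(Mul(-1, -146))), -1)) = Mul(Add(27779, -36965), Pow(Add(20107, Mul(-1, -146)), -1)) = Mul(-9186, Pow(Add(20107, 146), -1)) = Mul(-9186, Pow(20253, -1)) = Mul(-9186, Rational(1, 20253)) = Rational(-3062, 6751)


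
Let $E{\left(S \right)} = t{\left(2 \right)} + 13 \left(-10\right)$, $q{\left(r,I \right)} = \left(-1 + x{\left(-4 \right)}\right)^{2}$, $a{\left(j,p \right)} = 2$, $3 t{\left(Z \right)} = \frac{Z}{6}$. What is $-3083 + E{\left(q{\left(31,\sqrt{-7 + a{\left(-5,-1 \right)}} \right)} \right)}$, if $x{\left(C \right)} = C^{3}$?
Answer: $- \frac{28916}{9} \approx -3212.9$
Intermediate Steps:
$t{\left(Z \right)} = \frac{Z}{18}$ ($t{\left(Z \right)} = \frac{Z \frac{1}{6}}{3} = \frac{\frac{1}{6} Z}{3} = \frac{Z}{18}$)
$q{\left(r,I \right)} = 4225$ ($q{\left(r,I \right)} = \left(-1 + \left(-4\right)^{3}\right)^{2} = \left(-1 - 64\right)^{2} = \left(-65\right)^{2} = 4225$)
$E{\left(S \right)} = - \frac{1169}{9}$ ($E{\left(S \right)} = \frac{1}{18} \cdot 2 + 13 \left(-10\right) = \frac{1}{9} - 130 = - \frac{1169}{9}$)
$-3083 + E{\left(q{\left(31,\sqrt{-7 + a{\left(-5,-1 \right)}} \right)} \right)} = -3083 - \frac{1169}{9} = - \frac{28916}{9}$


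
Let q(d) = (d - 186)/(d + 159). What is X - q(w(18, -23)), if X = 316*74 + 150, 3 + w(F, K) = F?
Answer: 1365029/58 ≈ 23535.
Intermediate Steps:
w(F, K) = -3 + F
X = 23534 (X = 23384 + 150 = 23534)
q(d) = (-186 + d)/(159 + d)
X - q(w(18, -23)) = 23534 - (-186 + (-3 + 18))/(159 + (-3 + 18)) = 23534 - (-186 + 15)/(159 + 15) = 23534 - (-171)/174 = 23534 - 1*(-57/58) = 23534 + 57/58 = 1365029/58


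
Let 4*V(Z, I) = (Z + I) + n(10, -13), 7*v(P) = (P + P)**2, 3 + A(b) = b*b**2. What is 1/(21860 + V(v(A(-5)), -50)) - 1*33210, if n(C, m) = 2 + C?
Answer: -11247396736/338675 ≈ -33210.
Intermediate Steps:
A(b) = -3 + b**3 (A(b) = -3 + b*b**2 = -3 + b**3)
v(P) = 4*P**2/7 (v(P) = (P + P)**2/7 = (2*P)**2/7 = (4*P**2)/7 = 4*P**2/7)
V(Z, I) = 3 + I/4 + Z/4 (V(Z, I) = ((Z + I) + (2 + 10))/4 = ((I + Z) + 12)/4 = (12 + I + Z)/4 = 3 + I/4 + Z/4)
1/(21860 + V(v(A(-5)), -50)) - 1*33210 = 1/(21860 + (3 + (1/4)*(-50) + (4*(-3 + (-5)**3)**2/7)/4)) - 1*33210 = 1/(21860 + (3 - 25/2 + (4*(-3 - 125)**2/7)/4)) - 33210 = 1/(21860 + (3 - 25/2 + ((4/7)*(-128)**2)/4)) - 33210 = 1/(21860 + (3 - 25/2 + ((4/7)*16384)/4)) - 33210 = 1/(21860 + (3 - 25/2 + (1/4)*(65536/7))) - 33210 = 1/(21860 + (3 - 25/2 + 16384/7)) - 33210 = 1/(21860 + 32635/14) - 33210 = 1/(338675/14) - 33210 = 14/338675 - 33210 = -11247396736/338675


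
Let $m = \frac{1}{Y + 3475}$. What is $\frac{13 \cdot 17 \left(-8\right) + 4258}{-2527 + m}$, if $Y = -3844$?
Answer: $- \frac{459405}{466232} \approx -0.98536$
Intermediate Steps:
$m = - \frac{1}{369}$ ($m = \frac{1}{-3844 + 3475} = \frac{1}{-369} = - \frac{1}{369} \approx -0.00271$)
$\frac{13 \cdot 17 \left(-8\right) + 4258}{-2527 + m} = \frac{13 \cdot 17 \left(-8\right) + 4258}{-2527 - \frac{1}{369}} = \frac{221 \left(-8\right) + 4258}{- \frac{932464}{369}} = \left(-1768 + 4258\right) \left(- \frac{369}{932464}\right) = 2490 \left(- \frac{369}{932464}\right) = - \frac{459405}{466232}$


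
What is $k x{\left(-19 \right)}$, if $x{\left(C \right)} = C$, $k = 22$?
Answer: $-418$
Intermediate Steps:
$k x{\left(-19 \right)} = 22 \left(-19\right) = -418$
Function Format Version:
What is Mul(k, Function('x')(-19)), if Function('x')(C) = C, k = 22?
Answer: -418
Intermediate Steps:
Mul(k, Function('x')(-19)) = Mul(22, -19) = -418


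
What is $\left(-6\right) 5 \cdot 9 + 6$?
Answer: $-264$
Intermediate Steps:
$\left(-6\right) 5 \cdot 9 + 6 = \left(-30\right) 9 + 6 = -270 + 6 = -264$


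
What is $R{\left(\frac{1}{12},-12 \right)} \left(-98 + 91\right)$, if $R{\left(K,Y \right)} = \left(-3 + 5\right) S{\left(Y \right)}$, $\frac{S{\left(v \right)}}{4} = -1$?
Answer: $56$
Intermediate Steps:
$S{\left(v \right)} = -4$ ($S{\left(v \right)} = 4 \left(-1\right) = -4$)
$R{\left(K,Y \right)} = -8$ ($R{\left(K,Y \right)} = \left(-3 + 5\right) \left(-4\right) = 2 \left(-4\right) = -8$)
$R{\left(\frac{1}{12},-12 \right)} \left(-98 + 91\right) = - 8 \left(-98 + 91\right) = \left(-8\right) \left(-7\right) = 56$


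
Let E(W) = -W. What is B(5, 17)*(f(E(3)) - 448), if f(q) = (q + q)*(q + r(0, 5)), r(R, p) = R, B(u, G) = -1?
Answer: 430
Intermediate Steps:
f(q) = 2*q² (f(q) = (q + q)*(q + 0) = (2*q)*q = 2*q²)
B(5, 17)*(f(E(3)) - 448) = -(2*(-1*3)² - 448) = -(2*(-3)² - 448) = -(2*9 - 448) = -(18 - 448) = -1*(-430) = 430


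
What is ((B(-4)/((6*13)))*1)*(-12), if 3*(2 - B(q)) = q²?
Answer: 20/39 ≈ 0.51282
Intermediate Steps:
B(q) = 2 - q²/3
((B(-4)/((6*13)))*1)*(-12) = (((2 - ⅓*(-4)²)/((6*13)))*1)*(-12) = (((2 - ⅓*16)/78)*1)*(-12) = (((2 - 16/3)*(1/78))*1)*(-12) = (-10/3*1/78*1)*(-12) = -5/117*1*(-12) = -5/117*(-12) = 20/39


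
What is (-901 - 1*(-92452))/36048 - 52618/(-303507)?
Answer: 9894381007/3646940112 ≈ 2.7131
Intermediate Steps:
(-901 - 1*(-92452))/36048 - 52618/(-303507) = (-901 + 92452)*(1/36048) - 52618*(-1/303507) = 91551*(1/36048) + 52618/303507 = 30517/12016 + 52618/303507 = 9894381007/3646940112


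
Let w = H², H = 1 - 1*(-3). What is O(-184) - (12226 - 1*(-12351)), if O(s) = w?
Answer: -24561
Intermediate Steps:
H = 4 (H = 1 + 3 = 4)
w = 16 (w = 4² = 16)
O(s) = 16
O(-184) - (12226 - 1*(-12351)) = 16 - (12226 - 1*(-12351)) = 16 - (12226 + 12351) = 16 - 1*24577 = 16 - 24577 = -24561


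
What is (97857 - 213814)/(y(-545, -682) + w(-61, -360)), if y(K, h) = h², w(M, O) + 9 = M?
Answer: -115957/465054 ≈ -0.24934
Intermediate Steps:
w(M, O) = -9 + M
(97857 - 213814)/(y(-545, -682) + w(-61, -360)) = (97857 - 213814)/((-682)² + (-9 - 61)) = -115957/(465124 - 70) = -115957/465054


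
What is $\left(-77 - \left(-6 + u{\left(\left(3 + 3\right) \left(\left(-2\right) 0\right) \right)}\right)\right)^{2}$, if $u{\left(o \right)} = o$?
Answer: $5041$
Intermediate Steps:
$\left(-77 - \left(-6 + u{\left(\left(3 + 3\right) \left(\left(-2\right) 0\right) \right)}\right)\right)^{2} = \left(-77 + \left(\left(-30 + 36\right) - \left(3 + 3\right) \left(\left(-2\right) 0\right)\right)\right)^{2} = \left(-77 + \left(6 - 6 \cdot 0\right)\right)^{2} = \left(-77 + \left(6 - 0\right)\right)^{2} = \left(-77 + \left(6 + 0\right)\right)^{2} = \left(-77 + 6\right)^{2} = \left(-71\right)^{2} = 5041$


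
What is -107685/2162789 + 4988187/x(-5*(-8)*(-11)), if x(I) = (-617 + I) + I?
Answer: -3596185725996/1079231711 ≈ -3332.2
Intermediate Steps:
x(I) = -617 + 2*I
-107685/2162789 + 4988187/x(-5*(-8)*(-11)) = -107685/2162789 + 4988187/(-617 + 2*(-5*(-8)*(-11))) = -107685*1/2162789 + 4988187/(-617 + 2*(40*(-11))) = -107685/2162789 + 4988187/(-617 + 2*(-440)) = -107685/2162789 + 4988187/(-617 - 880) = -107685/2162789 + 4988187/(-1497) = -107685/2162789 + 4988187*(-1/1497) = -107685/2162789 - 1662729/499 = -3596185725996/1079231711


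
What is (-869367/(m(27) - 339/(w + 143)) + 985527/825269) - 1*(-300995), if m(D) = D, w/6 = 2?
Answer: 281383574601969/1057994858 ≈ 2.6596e+5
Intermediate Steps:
w = 12 (w = 6*2 = 12)
(-869367/(m(27) - 339/(w + 143)) + 985527/825269) - 1*(-300995) = (-869367/(27 - 339/(12 + 143)) + 985527/825269) - 1*(-300995) = (-869367/(27 - 339/155) + 985527*(1/825269)) + 300995 = (-869367/(27 - 339*1/155) + 985527/825269) + 300995 = (-869367/(27 - 339/155) + 985527/825269) + 300995 = (-869367/3846/155 + 985527/825269) + 300995 = (-869367*155/3846 + 985527/825269) + 300995 = (-44917295/1282 + 985527/825269) + 300995 = -37067587681741/1057994858 + 300995 = 281383574601969/1057994858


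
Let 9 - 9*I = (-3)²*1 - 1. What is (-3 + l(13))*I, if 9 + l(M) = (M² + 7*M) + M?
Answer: 29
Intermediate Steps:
I = ⅑ (I = 1 - ((-3)²*1 - 1)/9 = 1 - (9*1 - 1)/9 = 1 - (9 - 1)/9 = 1 - ⅑*8 = 1 - 8/9 = ⅑ ≈ 0.11111)
l(M) = -9 + M² + 8*M (l(M) = -9 + ((M² + 7*M) + M) = -9 + (M² + 8*M) = -9 + M² + 8*M)
(-3 + l(13))*I = (-3 + (-9 + 13² + 8*13))*(⅑) = (-3 + (-9 + 169 + 104))*(⅑) = (-3 + 264)*(⅑) = 261*(⅑) = 29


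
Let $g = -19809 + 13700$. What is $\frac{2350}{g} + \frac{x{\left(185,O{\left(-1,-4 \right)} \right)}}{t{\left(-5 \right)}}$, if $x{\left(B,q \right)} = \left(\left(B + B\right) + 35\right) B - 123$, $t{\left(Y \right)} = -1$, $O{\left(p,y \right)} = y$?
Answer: $- \frac{456967768}{6109} \approx -74802.0$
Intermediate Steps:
$g = -6109$
$x{\left(B,q \right)} = -123 + B \left(35 + 2 B\right)$ ($x{\left(B,q \right)} = \left(2 B + 35\right) B - 123 = \left(35 + 2 B\right) B - 123 = B \left(35 + 2 B\right) - 123 = -123 + B \left(35 + 2 B\right)$)
$\frac{2350}{g} + \frac{x{\left(185,O{\left(-1,-4 \right)} \right)}}{t{\left(-5 \right)}} = \frac{2350}{-6109} + \frac{-123 + 2 \cdot 185^{2} + 35 \cdot 185}{-1} = 2350 \left(- \frac{1}{6109}\right) + \left(-123 + 2 \cdot 34225 + 6475\right) \left(-1\right) = - \frac{2350}{6109} + \left(-123 + 68450 + 6475\right) \left(-1\right) = - \frac{2350}{6109} + 74802 \left(-1\right) = - \frac{2350}{6109} - 74802 = - \frac{456967768}{6109}$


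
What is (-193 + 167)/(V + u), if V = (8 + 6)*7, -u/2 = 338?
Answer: 13/289 ≈ 0.044983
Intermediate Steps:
u = -676 (u = -2*338 = -676)
V = 98 (V = 14*7 = 98)
(-193 + 167)/(V + u) = (-193 + 167)/(98 - 676) = -26/(-578) = -26*(-1/578) = 13/289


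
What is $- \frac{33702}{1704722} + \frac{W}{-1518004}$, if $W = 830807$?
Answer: $- \frac{733727370731}{1293887407444} \approx -0.56707$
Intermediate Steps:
$- \frac{33702}{1704722} + \frac{W}{-1518004} = - \frac{33702}{1704722} + \frac{830807}{-1518004} = \left(-33702\right) \frac{1}{1704722} + 830807 \left(- \frac{1}{1518004}\right) = - \frac{16851}{852361} - \frac{830807}{1518004} = - \frac{733727370731}{1293887407444}$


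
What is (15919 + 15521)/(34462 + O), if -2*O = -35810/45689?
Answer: 478820720/524850741 ≈ 0.91230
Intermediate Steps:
O = 17905/45689 (O = -(-17905)/45689 = -½*(-35810/45689) = 17905/45689 ≈ 0.39189)
(15919 + 15521)/(34462 + O) = (15919 + 15521)/(34462 + 17905/45689) = 31440/(1574552223/45689) = 31440*(45689/1574552223) = 478820720/524850741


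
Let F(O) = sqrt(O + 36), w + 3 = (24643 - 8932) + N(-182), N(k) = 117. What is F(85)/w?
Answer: 11/15825 ≈ 0.00069510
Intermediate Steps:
w = 15825 (w = -3 + ((24643 - 8932) + 117) = -3 + (15711 + 117) = -3 + 15828 = 15825)
F(O) = sqrt(36 + O)
F(85)/w = sqrt(36 + 85)/15825 = sqrt(121)*(1/15825) = 11*(1/15825) = 11/15825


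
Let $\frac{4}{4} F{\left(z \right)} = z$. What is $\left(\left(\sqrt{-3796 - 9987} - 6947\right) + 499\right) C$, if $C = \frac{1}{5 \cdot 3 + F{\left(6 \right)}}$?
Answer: $- \frac{6448}{21} + \frac{i \sqrt{13783}}{21} \approx -307.05 + 5.5905 i$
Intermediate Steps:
$F{\left(z \right)} = z$
$C = \frac{1}{21}$ ($C = \frac{1}{5 \cdot 3 + 6} = \frac{1}{15 + 6} = \frac{1}{21} \approx 0.047619$)
$\left(\left(\sqrt{-3796 - 9987} - 6947\right) + 499\right) C = \left(\left(\sqrt{-3796 - 9987} - 6947\right) + 499\right) \frac{1}{21} = \left(\left(\sqrt{-13783} - 6947\right) + 499\right) \frac{1}{21} = \left(\left(i \sqrt{13783} - 6947\right) + 499\right) \frac{1}{21} = \left(\left(-6947 + i \sqrt{13783}\right) + 499\right) \frac{1}{21} = \left(-6448 + i \sqrt{13783}\right) \frac{1}{21} = - \frac{6448}{21} + \frac{i \sqrt{13783}}{21}$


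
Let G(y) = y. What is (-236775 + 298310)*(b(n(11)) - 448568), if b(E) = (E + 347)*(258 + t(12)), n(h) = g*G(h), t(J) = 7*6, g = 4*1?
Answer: -20384576380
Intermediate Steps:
g = 4
t(J) = 42
n(h) = 4*h
b(E) = 104100 + 300*E (b(E) = (E + 347)*(258 + 42) = (347 + E)*300 = 104100 + 300*E)
(-236775 + 298310)*(b(n(11)) - 448568) = (-236775 + 298310)*((104100 + 300*(4*11)) - 448568) = 61535*((104100 + 300*44) - 448568) = 61535*((104100 + 13200) - 448568) = 61535*(117300 - 448568) = 61535*(-331268) = -20384576380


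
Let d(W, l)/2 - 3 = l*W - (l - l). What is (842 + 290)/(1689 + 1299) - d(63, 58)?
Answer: -5463275/747 ≈ -7313.6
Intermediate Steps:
d(W, l) = 6 + 2*W*l (d(W, l) = 6 + 2*(l*W - (l - l)) = 6 + 2*(W*l - 1*0) = 6 + 2*(W*l + 0) = 6 + 2*(W*l) = 6 + 2*W*l)
(842 + 290)/(1689 + 1299) - d(63, 58) = (842 + 290)/(1689 + 1299) - (6 + 2*63*58) = 1132/2988 - (6 + 7308) = 1132*(1/2988) - 1*7314 = 283/747 - 7314 = -5463275/747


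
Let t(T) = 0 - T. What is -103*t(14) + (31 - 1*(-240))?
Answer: 1713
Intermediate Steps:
t(T) = -T
-103*t(14) + (31 - 1*(-240)) = -(-103)*14 + (31 - 1*(-240)) = -103*(-14) + (31 + 240) = 1442 + 271 = 1713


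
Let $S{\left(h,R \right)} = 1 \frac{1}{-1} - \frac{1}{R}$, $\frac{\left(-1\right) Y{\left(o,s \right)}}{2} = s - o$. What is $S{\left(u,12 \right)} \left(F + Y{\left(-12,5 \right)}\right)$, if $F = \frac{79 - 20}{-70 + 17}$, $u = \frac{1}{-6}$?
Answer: $\frac{24193}{636} \approx 38.039$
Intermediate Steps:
$Y{\left(o,s \right)} = - 2 s + 2 o$ ($Y{\left(o,s \right)} = - 2 \left(s - o\right) = - 2 s + 2 o$)
$u = - \frac{1}{6} \approx -0.16667$
$S{\left(h,R \right)} = -1 - \frac{1}{R}$ ($S{\left(h,R \right)} = 1 \left(-1\right) - \frac{1}{R} = -1 - \frac{1}{R}$)
$F = - \frac{59}{53}$ ($F = \frac{59}{-53} = 59 \left(- \frac{1}{53}\right) = - \frac{59}{53} \approx -1.1132$)
$S{\left(u,12 \right)} \left(F + Y{\left(-12,5 \right)}\right) = \frac{-1 - 12}{12} \left(- \frac{59}{53} + \left(\left(-2\right) 5 + 2 \left(-12\right)\right)\right) = \frac{-1 - 12}{12} \left(- \frac{59}{53} - 34\right) = \frac{1}{12} \left(-13\right) \left(- \frac{59}{53} - 34\right) = \left(- \frac{13}{12}\right) \left(- \frac{1861}{53}\right) = \frac{24193}{636}$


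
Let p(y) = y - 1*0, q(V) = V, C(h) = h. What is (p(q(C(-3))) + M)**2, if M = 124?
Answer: 14641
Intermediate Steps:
p(y) = y (p(y) = y + 0 = y)
(p(q(C(-3))) + M)**2 = (-3 + 124)**2 = 121**2 = 14641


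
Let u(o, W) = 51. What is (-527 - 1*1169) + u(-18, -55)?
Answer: -1645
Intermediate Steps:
(-527 - 1*1169) + u(-18, -55) = (-527 - 1*1169) + 51 = (-527 - 1169) + 51 = -1696 + 51 = -1645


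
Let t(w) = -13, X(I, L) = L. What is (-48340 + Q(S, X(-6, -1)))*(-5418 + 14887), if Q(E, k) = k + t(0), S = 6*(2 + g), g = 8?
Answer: -457864026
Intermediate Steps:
S = 60 (S = 6*(2 + 8) = 6*10 = 60)
Q(E, k) = -13 + k (Q(E, k) = k - 13 = -13 + k)
(-48340 + Q(S, X(-6, -1)))*(-5418 + 14887) = (-48340 + (-13 - 1))*(-5418 + 14887) = (-48340 - 14)*9469 = -48354*9469 = -457864026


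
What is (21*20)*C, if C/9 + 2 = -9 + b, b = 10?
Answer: -3780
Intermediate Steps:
C = -9 (C = -18 + 9*(-9 + 10) = -18 + 9*1 = -18 + 9 = -9)
(21*20)*C = (21*20)*(-9) = 420*(-9) = -3780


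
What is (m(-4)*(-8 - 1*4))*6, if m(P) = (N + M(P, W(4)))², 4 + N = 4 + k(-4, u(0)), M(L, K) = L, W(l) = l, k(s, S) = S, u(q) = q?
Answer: -1152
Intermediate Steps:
N = 0 (N = -4 + (4 + 0) = -4 + 4 = 0)
m(P) = P² (m(P) = (0 + P)² = P²)
(m(-4)*(-8 - 1*4))*6 = ((-4)²*(-8 - 1*4))*6 = (16*(-8 - 4))*6 = (16*(-12))*6 = -192*6 = -1152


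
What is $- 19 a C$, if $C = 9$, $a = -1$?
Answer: $171$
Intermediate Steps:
$- 19 a C = \left(-19\right) \left(-1\right) 9 = 19 \cdot 9 = 171$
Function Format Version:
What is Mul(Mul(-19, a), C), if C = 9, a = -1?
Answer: 171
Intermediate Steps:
Mul(Mul(-19, a), C) = Mul(Mul(-19, -1), 9) = Mul(19, 9) = 171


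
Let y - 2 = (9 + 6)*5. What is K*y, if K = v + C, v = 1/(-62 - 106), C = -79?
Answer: -146003/24 ≈ -6083.5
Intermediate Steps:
y = 77 (y = 2 + (9 + 6)*5 = 2 + 15*5 = 2 + 75 = 77)
v = -1/168 (v = 1/(-168) = -1/168 ≈ -0.0059524)
K = -13273/168 (K = -1/168 - 79 = -13273/168 ≈ -79.006)
K*y = -13273/168*77 = -146003/24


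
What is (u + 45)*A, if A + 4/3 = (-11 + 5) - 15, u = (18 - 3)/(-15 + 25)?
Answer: -2077/2 ≈ -1038.5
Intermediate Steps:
u = 3/2 (u = 15/10 = 15*(1/10) = 3/2 ≈ 1.5000)
A = -67/3 (A = -4/3 + ((-11 + 5) - 15) = -4/3 + (-6 - 15) = -4/3 - 21 = -67/3 ≈ -22.333)
(u + 45)*A = (3/2 + 45)*(-67/3) = (93/2)*(-67/3) = -2077/2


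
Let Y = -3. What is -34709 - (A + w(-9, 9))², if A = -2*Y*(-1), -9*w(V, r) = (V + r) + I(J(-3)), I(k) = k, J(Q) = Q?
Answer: -312670/9 ≈ -34741.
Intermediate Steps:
w(V, r) = ⅓ - V/9 - r/9 (w(V, r) = -((V + r) - 3)/9 = -(-3 + V + r)/9 = ⅓ - V/9 - r/9)
A = -6 (A = -2*(-3)*(-1) = 6*(-1) = -6)
-34709 - (A + w(-9, 9))² = -34709 - (-6 + (⅓ - ⅑*(-9) - ⅑*9))² = -34709 - (-6 + (⅓ + 1 - 1))² = -34709 - (-6 + ⅓)² = -34709 - (-17/3)² = -34709 - 1*289/9 = -34709 - 289/9 = -312670/9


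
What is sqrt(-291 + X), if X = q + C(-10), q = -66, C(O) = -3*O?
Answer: I*sqrt(327) ≈ 18.083*I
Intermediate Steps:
X = -36 (X = -66 - 3*(-10) = -66 + 30 = -36)
sqrt(-291 + X) = sqrt(-291 - 36) = sqrt(-327) = I*sqrt(327)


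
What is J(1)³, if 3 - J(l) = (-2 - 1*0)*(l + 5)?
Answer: 3375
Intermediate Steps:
J(l) = 13 + 2*l (J(l) = 3 - (-2 - 1*0)*(l + 5) = 3 - (-2 + 0)*(5 + l) = 3 - (-2)*(5 + l) = 3 - (-10 - 2*l) = 3 + (10 + 2*l) = 13 + 2*l)
J(1)³ = (13 + 2*1)³ = (13 + 2)³ = 15³ = 3375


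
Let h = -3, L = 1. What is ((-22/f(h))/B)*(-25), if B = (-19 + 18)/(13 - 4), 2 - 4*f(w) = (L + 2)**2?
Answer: 19800/7 ≈ 2828.6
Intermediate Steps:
f(w) = -7/4 (f(w) = 1/2 - (1 + 2)**2/4 = 1/2 - 1/4*3**2 = 1/2 - 1/4*9 = 1/2 - 9/4 = -7/4)
B = -1/9 ≈ -0.11111
((-22/f(h))/B)*(-25) = ((-22/(-7/4))/(-1/9))*(-25) = (-22*(-4/7)*(-9))*(-25) = ((88/7)*(-9))*(-25) = -792/7*(-25) = 19800/7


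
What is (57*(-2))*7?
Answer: -798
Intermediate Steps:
(57*(-2))*7 = -114*7 = -798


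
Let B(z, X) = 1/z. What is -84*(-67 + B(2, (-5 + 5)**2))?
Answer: 5586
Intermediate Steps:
-84*(-67 + B(2, (-5 + 5)**2)) = -84*(-67 + 1/2) = -84*(-133/2) = 5586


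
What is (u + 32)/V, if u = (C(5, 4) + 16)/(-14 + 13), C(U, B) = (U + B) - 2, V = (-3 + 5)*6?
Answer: ¾ ≈ 0.75000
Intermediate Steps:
V = 12 (V = 2*6 = 12)
C(U, B) = -2 + B + U (C(U, B) = (B + U) - 2 = -2 + B + U)
u = -23 (u = ((-2 + 4 + 5) + 16)/(-14 + 13) = (7 + 16)/(-1) = 23*(-1) = -23)
(u + 32)/V = (-23 + 32)/12 = (1/12)*9 = ¾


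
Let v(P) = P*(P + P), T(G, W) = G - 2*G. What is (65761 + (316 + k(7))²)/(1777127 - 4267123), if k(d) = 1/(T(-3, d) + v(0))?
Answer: -746225/11204982 ≈ -0.066598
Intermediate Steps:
T(G, W) = -G
v(P) = 2*P² (v(P) = P*(2*P) = 2*P²)
k(d) = ⅓ (k(d) = 1/(-1*(-3) + 2*0²) = 1/(3 + 2*0) = 1/(3 + 0) = 1/3 = ⅓)
(65761 + (316 + k(7))²)/(1777127 - 4267123) = (65761 + (316 + ⅓)²)/(1777127 - 4267123) = (65761 + (949/3)²)/(-2489996) = (65761 + 900601/9)*(-1/2489996) = (1492450/9)*(-1/2489996) = -746225/11204982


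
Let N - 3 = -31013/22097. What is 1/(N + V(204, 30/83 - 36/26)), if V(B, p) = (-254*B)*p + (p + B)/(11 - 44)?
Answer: 20174561/1069493863314 ≈ 1.8864e-5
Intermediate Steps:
N = 35278/22097 (N = 3 - 31013/22097 = 35278/22097 ≈ 1.5965)
V(B, p) = -B/33 - p/33 - 254*B*p (V(B, p) = -254*B*p + (B + p)/(-33) = -254*B*p + (B + p)*(-1/33) = -254*B*p + (-B/33 - p/33) = -B/33 - p/33 - 254*B*p)
1/(N + V(204, 30/83 - 36/26)) = 1/(35278/22097 + (-1/33*204 - (30/83 - 36/26)/33 - 254*204*(30/83 - 36/26))) = 1/(35278/22097 + (-68/11 - (30*(1/83) - 36*1/26)/33 - 254*204*(30*(1/83) - 36*1/26))) = 1/(35278/22097 + (-68/11 - (30/83 - 18/13)/33 - 254*204*(30/83 - 18/13))) = 1/(35278/22097 + (-68/11 - 1/33*(-1104/1079) - 254*204*(-1104/1079))) = 1/(35278/22097 + (-68/11 + 368/11869 + 57204864/1079)) = 1/(35278/22097 + 48398500/913) = 1/(1069493863314/20174561) = 20174561/1069493863314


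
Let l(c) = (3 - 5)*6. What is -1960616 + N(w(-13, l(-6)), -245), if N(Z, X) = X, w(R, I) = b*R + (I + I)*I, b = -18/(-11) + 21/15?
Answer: -1960861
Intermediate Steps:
l(c) = -12 (l(c) = -2*6 = -12)
b = 167/55 (b = -18*(-1/11) + 21*(1/15) = 18/11 + 7/5 = 167/55 ≈ 3.0364)
w(R, I) = 2*I**2 + 167*R/55 (w(R, I) = 167*R/55 + (I + I)*I = 167*R/55 + (2*I)*I = 167*R/55 + 2*I**2 = 2*I**2 + 167*R/55)
-1960616 + N(w(-13, l(-6)), -245) = -1960616 - 245 = -1960861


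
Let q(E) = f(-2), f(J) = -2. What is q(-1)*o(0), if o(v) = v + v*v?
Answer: 0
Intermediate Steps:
o(v) = v + v**2
q(E) = -2
q(-1)*o(0) = -0*(1 + 0) = -0 = -2*0 = 0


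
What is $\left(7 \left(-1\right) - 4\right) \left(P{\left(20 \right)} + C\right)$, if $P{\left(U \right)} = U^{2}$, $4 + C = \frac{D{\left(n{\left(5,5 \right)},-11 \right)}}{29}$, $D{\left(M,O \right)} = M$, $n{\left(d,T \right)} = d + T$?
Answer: $- \frac{126434}{29} \approx -4359.8$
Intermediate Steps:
$n{\left(d,T \right)} = T + d$
$C = - \frac{106}{29}$ ($C = -4 + \frac{5 + 5}{29} = -4 + 10 \cdot \frac{1}{29} = -4 + \frac{10}{29} = - \frac{106}{29} \approx -3.6552$)
$\left(7 \left(-1\right) - 4\right) \left(P{\left(20 \right)} + C\right) = \left(7 \left(-1\right) - 4\right) \left(20^{2} - \frac{106}{29}\right) = \left(-7 - 4\right) \left(400 - \frac{106}{29}\right) = \left(-11\right) \frac{11494}{29} = - \frac{126434}{29}$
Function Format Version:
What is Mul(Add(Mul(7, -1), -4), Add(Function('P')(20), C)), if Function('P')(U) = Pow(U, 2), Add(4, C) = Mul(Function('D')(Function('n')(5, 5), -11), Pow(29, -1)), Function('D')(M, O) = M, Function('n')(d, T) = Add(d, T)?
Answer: Rational(-126434, 29) ≈ -4359.8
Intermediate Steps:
Function('n')(d, T) = Add(T, d)
C = Rational(-106, 29) (C = Add(-4, Mul(Add(5, 5), Pow(29, -1))) = Add(-4, Mul(10, Rational(1, 29))) = Add(-4, Rational(10, 29)) = Rational(-106, 29) ≈ -3.6552)
Mul(Add(Mul(7, -1), -4), Add(Function('P')(20), C)) = Mul(Add(Mul(7, -1), -4), Add(Pow(20, 2), Rational(-106, 29))) = Mul(Add(-7, -4), Add(400, Rational(-106, 29))) = Mul(-11, Rational(11494, 29)) = Rational(-126434, 29)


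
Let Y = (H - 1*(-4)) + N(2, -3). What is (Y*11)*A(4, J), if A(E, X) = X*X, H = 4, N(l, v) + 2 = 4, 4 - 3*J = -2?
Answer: 440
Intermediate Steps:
J = 2 (J = 4/3 - ⅓*(-2) = 4/3 + ⅔ = 2)
N(l, v) = 2 (N(l, v) = -2 + 4 = 2)
A(E, X) = X²
Y = 10 (Y = (4 - 1*(-4)) + 2 = (4 + 4) + 2 = 8 + 2 = 10)
(Y*11)*A(4, J) = (10*11)*2² = 110*4 = 440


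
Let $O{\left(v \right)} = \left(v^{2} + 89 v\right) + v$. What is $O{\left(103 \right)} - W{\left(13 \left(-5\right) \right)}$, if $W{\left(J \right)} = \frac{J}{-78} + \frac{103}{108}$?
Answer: $\frac{2146739}{108} \approx 19877.0$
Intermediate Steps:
$W{\left(J \right)} = \frac{103}{108} - \frac{J}{78}$ ($W{\left(J \right)} = J \left(- \frac{1}{78}\right) + 103 \cdot \frac{1}{108} = - \frac{J}{78} + \frac{103}{108} = \frac{103}{108} - \frac{J}{78}$)
$O{\left(v \right)} = v^{2} + 90 v$
$O{\left(103 \right)} - W{\left(13 \left(-5\right) \right)} = 103 \left(90 + 103\right) - \left(\frac{103}{108} - \frac{13 \left(-5\right)}{78}\right) = 103 \cdot 193 - \left(\frac{103}{108} - - \frac{5}{6}\right) = 19879 - \left(\frac{103}{108} + \frac{5}{6}\right) = 19879 - \frac{193}{108} = \frac{2146739}{108}$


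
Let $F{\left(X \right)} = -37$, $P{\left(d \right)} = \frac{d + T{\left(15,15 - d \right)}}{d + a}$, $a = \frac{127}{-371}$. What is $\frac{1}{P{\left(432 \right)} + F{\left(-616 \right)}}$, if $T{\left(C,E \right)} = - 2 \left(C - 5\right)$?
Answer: $- \frac{160145}{5772513} \approx -0.027743$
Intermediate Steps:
$T{\left(C,E \right)} = 10 - 2 C$ ($T{\left(C,E \right)} = - 2 \left(-5 + C\right) = 10 - 2 C$)
$a = - \frac{127}{371}$ ($a = 127 \left(- \frac{1}{371}\right) = - \frac{127}{371} \approx -0.34232$)
$P{\left(d \right)} = \frac{-20 + d}{- \frac{127}{371} + d}$ ($P{\left(d \right)} = \frac{d + \left(10 - 30\right)}{d - \frac{127}{371}} = \frac{d + \left(10 - 30\right)}{- \frac{127}{371} + d} = \frac{d - 20}{- \frac{127}{371} + d} = \frac{-20 + d}{- \frac{127}{371} + d}$)
$\frac{1}{P{\left(432 \right)} + F{\left(-616 \right)}} = \frac{1}{\frac{371 \left(-20 + 432\right)}{-127 + 371 \cdot 432} - 37} = \frac{1}{371 \frac{1}{-127 + 160272} \cdot 412 - 37} = \frac{1}{371 \cdot \frac{1}{160145} \cdot 412 - 37} = \frac{1}{\frac{152852}{160145} - 37} = \frac{1}{- \frac{5772513}{160145}} = - \frac{160145}{5772513}$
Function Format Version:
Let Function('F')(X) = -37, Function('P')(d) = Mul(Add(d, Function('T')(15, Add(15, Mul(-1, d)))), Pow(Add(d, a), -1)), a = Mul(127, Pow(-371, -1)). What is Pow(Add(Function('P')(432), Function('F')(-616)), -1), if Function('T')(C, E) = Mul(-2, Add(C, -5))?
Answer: Rational(-160145, 5772513) ≈ -0.027743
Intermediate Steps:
Function('T')(C, E) = Add(10, Mul(-2, C)) (Function('T')(C, E) = Mul(-2, Add(-5, C)) = Add(10, Mul(-2, C)))
a = Rational(-127, 371) (a = Mul(127, Rational(-1, 371)) = Rational(-127, 371) ≈ -0.34232)
Function('P')(d) = Mul(Pow(Add(Rational(-127, 371), d), -1), Add(-20, d)) (Function('P')(d) = Mul(Add(d, Add(10, Mul(-2, 15))), Pow(Add(d, Rational(-127, 371)), -1)) = Mul(Add(d, Add(10, -30)), Pow(Add(Rational(-127, 371), d), -1)) = Mul(Add(d, -20), Pow(Add(Rational(-127, 371), d), -1)) = Mul(Add(-20, d), Pow(Add(Rational(-127, 371), d), -1)) = Mul(Pow(Add(Rational(-127, 371), d), -1), Add(-20, d)))
Pow(Add(Function('P')(432), Function('F')(-616)), -1) = Pow(Add(Mul(371, Pow(Add(-127, Mul(371, 432)), -1), Add(-20, 432)), -37), -1) = Pow(Add(Mul(371, Pow(Add(-127, 160272), -1), 412), -37), -1) = Pow(Add(Mul(371, Pow(160145, -1), 412), -37), -1) = Pow(Add(Mul(371, Rational(1, 160145), 412), -37), -1) = Pow(Add(Rational(152852, 160145), -37), -1) = Pow(Rational(-5772513, 160145), -1) = Rational(-160145, 5772513)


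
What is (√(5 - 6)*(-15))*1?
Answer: -15*I ≈ -15.0*I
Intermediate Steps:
(√(5 - 6)*(-15))*1 = (√(-1)*(-15))*1 = (I*(-15))*1 = -15*I*1 = -15*I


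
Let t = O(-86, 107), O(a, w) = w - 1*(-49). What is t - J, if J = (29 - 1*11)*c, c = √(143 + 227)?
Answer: 156 - 18*√370 ≈ -190.24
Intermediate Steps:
O(a, w) = 49 + w (O(a, w) = w + 49 = 49 + w)
t = 156 (t = 49 + 107 = 156)
c = √370 ≈ 19.235
J = 18*√370 (J = (29 - 1*11)*√370 = (29 - 11)*√370 = 18*√370 ≈ 346.24)
t - J = 156 - 18*√370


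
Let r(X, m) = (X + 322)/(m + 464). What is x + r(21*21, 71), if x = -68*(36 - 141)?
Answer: 3820663/535 ≈ 7141.4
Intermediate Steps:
x = 7140 (x = -68*(-105) = 7140)
r(X, m) = (322 + X)/(464 + m)
x + r(21*21, 71) = 7140 + (322 + 21*21)/(464 + 71) = 7140 + (322 + 441)/535 = 7140 + (1/535)*763 = 7140 + 763/535 = 3820663/535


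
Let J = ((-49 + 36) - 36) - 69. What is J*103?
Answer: -12154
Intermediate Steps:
J = -118 (J = (-13 - 36) - 69 = -49 - 69 = -118)
J*103 = -118*103 = -12154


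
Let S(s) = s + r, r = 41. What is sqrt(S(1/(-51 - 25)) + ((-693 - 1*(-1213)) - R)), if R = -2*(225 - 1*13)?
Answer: sqrt(1422321)/38 ≈ 31.384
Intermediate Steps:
S(s) = 41 + s (S(s) = s + 41 = 41 + s)
R = -424 (R = -2*(225 - 13) = -2*212 = -424)
sqrt(S(1/(-51 - 25)) + ((-693 - 1*(-1213)) - R)) = sqrt((41 + 1/(-51 - 25)) + ((-693 - 1*(-1213)) - 1*(-424))) = sqrt((41 + 1/(-76)) + ((-693 + 1213) + 424)) = sqrt((41 - 1/76) + (520 + 424)) = sqrt(3115/76 + 944) = sqrt(74859/76) = sqrt(1422321)/38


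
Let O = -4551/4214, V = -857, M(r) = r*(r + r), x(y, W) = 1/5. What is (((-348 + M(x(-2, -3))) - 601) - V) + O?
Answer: -9797547/105350 ≈ -93.000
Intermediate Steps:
x(y, W) = ⅕
M(r) = 2*r² (M(r) = r*(2*r) = 2*r²)
O = -4551/4214 (O = -4551*1/4214 = -4551/4214 ≈ -1.0800)
(((-348 + M(x(-2, -3))) - 601) - V) + O = (((-348 + 2*(⅕)²) - 601) - 1*(-857)) - 4551/4214 = (((-348 + 2*(1/25)) - 601) + 857) - 4551/4214 = (((-348 + 2/25) - 601) + 857) - 4551/4214 = ((-8698/25 - 601) + 857) - 4551/4214 = (-23723/25 + 857) - 4551/4214 = -2298/25 - 4551/4214 = -9797547/105350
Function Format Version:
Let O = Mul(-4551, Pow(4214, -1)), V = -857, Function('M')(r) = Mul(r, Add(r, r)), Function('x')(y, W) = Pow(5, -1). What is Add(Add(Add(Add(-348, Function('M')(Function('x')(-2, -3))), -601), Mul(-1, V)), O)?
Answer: Rational(-9797547, 105350) ≈ -93.000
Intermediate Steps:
Function('x')(y, W) = Rational(1, 5)
Function('M')(r) = Mul(2, Pow(r, 2)) (Function('M')(r) = Mul(r, Mul(2, r)) = Mul(2, Pow(r, 2)))
O = Rational(-4551, 4214) (O = Mul(-4551, Rational(1, 4214)) = Rational(-4551, 4214) ≈ -1.0800)
Add(Add(Add(Add(-348, Function('M')(Function('x')(-2, -3))), -601), Mul(-1, V)), O) = Add(Add(Add(Add(-348, Mul(2, Pow(Rational(1, 5), 2))), -601), Mul(-1, -857)), Rational(-4551, 4214)) = Add(Add(Add(Add(-348, Mul(2, Rational(1, 25))), -601), 857), Rational(-4551, 4214)) = Add(Add(Add(Add(-348, Rational(2, 25)), -601), 857), Rational(-4551, 4214)) = Add(Add(Add(Rational(-8698, 25), -601), 857), Rational(-4551, 4214)) = Add(Add(Rational(-23723, 25), 857), Rational(-4551, 4214)) = Add(Rational(-2298, 25), Rational(-4551, 4214)) = Rational(-9797547, 105350)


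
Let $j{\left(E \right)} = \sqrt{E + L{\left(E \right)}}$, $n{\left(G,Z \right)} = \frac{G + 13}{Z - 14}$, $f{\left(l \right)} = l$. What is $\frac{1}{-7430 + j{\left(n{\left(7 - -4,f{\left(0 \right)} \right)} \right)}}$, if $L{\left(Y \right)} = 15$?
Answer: $- \frac{52010}{386434207} - \frac{\sqrt{651}}{386434207} \approx -0.00013466$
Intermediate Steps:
$n{\left(G,Z \right)} = \frac{13 + G}{-14 + Z}$
$j{\left(E \right)} = \sqrt{15 + E}$ ($j{\left(E \right)} = \sqrt{E + 15} = \sqrt{15 + E}$)
$\frac{1}{-7430 + j{\left(n{\left(7 - -4,f{\left(0 \right)} \right)} \right)}} = \frac{1}{-7430 + \sqrt{15 + \frac{13 + \left(7 - -4\right)}{-14 + 0}}} = \frac{1}{-7430 + \sqrt{15 + \frac{13 + \left(7 + 4\right)}{-14}}} = \frac{1}{-7430 + \sqrt{15 - \frac{13 + 11}{14}}} = \frac{1}{-7430 + \sqrt{15 - \frac{12}{7}}} = \frac{1}{-7430 + \sqrt{\frac{93}{7}}} = \frac{1}{-7430 + \frac{\sqrt{651}}{7}}$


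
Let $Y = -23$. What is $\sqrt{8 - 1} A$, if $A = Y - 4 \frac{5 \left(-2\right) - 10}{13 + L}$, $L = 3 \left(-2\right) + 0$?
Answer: $- \frac{81 \sqrt{7}}{7} \approx -30.615$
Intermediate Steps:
$L = -6$ ($L = -6 + 0 = -6$)
$A = - \frac{81}{7}$ ($A = -23 - 4 \frac{5 \left(-2\right) - 10}{13 - 6} = -23 - 4 \frac{-10 - 10}{7} = -23 - 4 \left(\left(-20\right) \frac{1}{7}\right) = -23 - - \frac{80}{7} = -23 + \frac{80}{7} = - \frac{81}{7} \approx -11.571$)
$\sqrt{8 - 1} A = \sqrt{8 - 1} \left(- \frac{81}{7}\right) = \sqrt{7} \left(- \frac{81}{7}\right) = - \frac{81 \sqrt{7}}{7}$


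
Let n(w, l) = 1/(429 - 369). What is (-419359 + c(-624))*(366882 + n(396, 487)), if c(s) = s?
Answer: -9245052600343/60 ≈ -1.5408e+11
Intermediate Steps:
n(w, l) = 1/60
(-419359 + c(-624))*(366882 + n(396, 487)) = (-419359 - 624)*(366882 + 1/60) = -419983*22012921/60 = -9245052600343/60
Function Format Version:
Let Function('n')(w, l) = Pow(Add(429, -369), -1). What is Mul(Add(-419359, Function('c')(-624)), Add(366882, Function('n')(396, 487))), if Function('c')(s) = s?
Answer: Rational(-9245052600343, 60) ≈ -1.5408e+11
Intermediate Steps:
Function('n')(w, l) = Rational(1, 60) (Function('n')(w, l) = Pow(60, -1) = Rational(1, 60))
Mul(Add(-419359, Function('c')(-624)), Add(366882, Function('n')(396, 487))) = Mul(Add(-419359, -624), Add(366882, Rational(1, 60))) = Mul(-419983, Rational(22012921, 60)) = Rational(-9245052600343, 60)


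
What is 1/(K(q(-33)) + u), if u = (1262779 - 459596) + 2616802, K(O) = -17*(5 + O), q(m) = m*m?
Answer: 1/3401387 ≈ 2.9400e-7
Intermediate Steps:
q(m) = m²
K(O) = -85 - 17*O
u = 3419985 (u = 803183 + 2616802 = 3419985)
1/(K(q(-33)) + u) = 1/((-85 - 17*(-33)²) + 3419985) = 1/((-85 - 17*1089) + 3419985) = 1/((-85 - 18513) + 3419985) = 1/(-18598 + 3419985) = 1/3401387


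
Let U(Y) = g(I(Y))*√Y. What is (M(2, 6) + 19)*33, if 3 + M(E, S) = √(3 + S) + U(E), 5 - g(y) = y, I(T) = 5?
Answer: 627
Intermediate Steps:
g(y) = 5 - y
U(Y) = 0 (U(Y) = (5 - 1*5)*√Y = (5 - 5)*√Y = 0*√Y = 0)
M(E, S) = -3 + √(3 + S) (M(E, S) = -3 + (√(3 + S) + 0) = -3 + √(3 + S))
(M(2, 6) + 19)*33 = ((-3 + √(3 + 6)) + 19)*33 = ((-3 + √9) + 19)*33 = ((-3 + 3) + 19)*33 = (0 + 19)*33 = 19*33 = 627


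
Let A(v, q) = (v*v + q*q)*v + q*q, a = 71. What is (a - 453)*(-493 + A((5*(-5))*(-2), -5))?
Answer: -48048724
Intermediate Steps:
A(v, q) = q**2 + v*(q**2 + v**2) (A(v, q) = (v**2 + q**2)*v + q**2 = (q**2 + v**2)*v + q**2 = v*(q**2 + v**2) + q**2 = q**2 + v*(q**2 + v**2))
(a - 453)*(-493 + A((5*(-5))*(-2), -5)) = (71 - 453)*(-493 + ((-5)**2 + ((5*(-5))*(-2))**3 + ((5*(-5))*(-2))*(-5)**2)) = -382*(-493 + (25 + (-25*(-2))**3 - 25*(-2)*25)) = -382*(-493 + (25 + 50**3 + 50*25)) = -382*(-493 + (25 + 125000 + 1250)) = -382*(-493 + 126275) = -382*125782 = -48048724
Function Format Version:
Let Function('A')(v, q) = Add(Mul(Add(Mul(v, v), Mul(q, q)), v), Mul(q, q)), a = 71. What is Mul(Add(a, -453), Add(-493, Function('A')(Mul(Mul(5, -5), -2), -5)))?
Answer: -48048724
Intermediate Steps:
Function('A')(v, q) = Add(Pow(q, 2), Mul(v, Add(Pow(q, 2), Pow(v, 2)))) (Function('A')(v, q) = Add(Mul(Add(Pow(v, 2), Pow(q, 2)), v), Pow(q, 2)) = Add(Mul(Add(Pow(q, 2), Pow(v, 2)), v), Pow(q, 2)) = Add(Mul(v, Add(Pow(q, 2), Pow(v, 2))), Pow(q, 2)) = Add(Pow(q, 2), Mul(v, Add(Pow(q, 2), Pow(v, 2)))))
Mul(Add(a, -453), Add(-493, Function('A')(Mul(Mul(5, -5), -2), -5))) = Mul(Add(71, -453), Add(-493, Add(Pow(-5, 2), Pow(Mul(Mul(5, -5), -2), 3), Mul(Mul(Mul(5, -5), -2), Pow(-5, 2))))) = Mul(-382, Add(-493, Add(25, Pow(Mul(-25, -2), 3), Mul(Mul(-25, -2), 25)))) = Mul(-382, Add(-493, Add(25, Pow(50, 3), Mul(50, 25)))) = Mul(-382, Add(-493, Add(25, 125000, 1250))) = Mul(-382, Add(-493, 126275)) = Mul(-382, 125782) = -48048724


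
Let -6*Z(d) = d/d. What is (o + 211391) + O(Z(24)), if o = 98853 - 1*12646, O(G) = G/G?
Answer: 297599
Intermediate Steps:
Z(d) = -⅙ (Z(d) = -d/(6*d) = -⅙*1 = -⅙)
O(G) = 1
o = 86207 (o = 98853 - 12646 = 86207)
(o + 211391) + O(Z(24)) = (86207 + 211391) + 1 = 297598 + 1 = 297599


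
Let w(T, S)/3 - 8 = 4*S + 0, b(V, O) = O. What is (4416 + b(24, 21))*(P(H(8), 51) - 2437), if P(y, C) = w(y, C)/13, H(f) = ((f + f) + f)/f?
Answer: -137746665/13 ≈ -1.0596e+7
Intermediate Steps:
w(T, S) = 24 + 12*S (w(T, S) = 24 + 3*(4*S + 0) = 24 + 3*(4*S) = 24 + 12*S)
H(f) = 3 (H(f) = (2*f + f)/f = (3*f)/f = 3)
P(y, C) = 24/13 + 12*C/13 (P(y, C) = (24 + 12*C)/13 = (24 + 12*C)*(1/13) = 24/13 + 12*C/13)
(4416 + b(24, 21))*(P(H(8), 51) - 2437) = (4416 + 21)*((24/13 + (12/13)*51) - 2437) = 4437*((24/13 + 612/13) - 2437) = 4437*(636/13 - 2437) = 4437*(-31045/13) = -137746665/13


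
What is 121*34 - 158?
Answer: 3956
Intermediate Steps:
121*34 - 158 = 4114 - 158 = 3956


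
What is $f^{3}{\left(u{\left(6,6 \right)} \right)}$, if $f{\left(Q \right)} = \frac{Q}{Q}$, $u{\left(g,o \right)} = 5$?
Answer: $1$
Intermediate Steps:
$f{\left(Q \right)} = 1$
$f^{3}{\left(u{\left(6,6 \right)} \right)} = 1^{3} = 1$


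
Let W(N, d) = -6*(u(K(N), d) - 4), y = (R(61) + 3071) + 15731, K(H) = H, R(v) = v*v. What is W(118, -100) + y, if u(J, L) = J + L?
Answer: 22439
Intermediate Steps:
R(v) = v²
y = 22523 (y = (61² + 3071) + 15731 = (3721 + 3071) + 15731 = 6792 + 15731 = 22523)
W(N, d) = 24 - 6*N - 6*d (W(N, d) = -6*((N + d) - 4) = -6*(-4 + N + d) = 24 - 6*N - 6*d)
W(118, -100) + y = (24 - 6*118 - 6*(-100)) + 22523 = (24 - 708 + 600) + 22523 = -84 + 22523 = 22439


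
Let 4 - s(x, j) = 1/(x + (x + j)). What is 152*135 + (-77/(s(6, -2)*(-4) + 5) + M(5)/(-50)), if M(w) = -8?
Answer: 27198837/1325 ≈ 20527.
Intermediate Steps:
s(x, j) = 4 - 1/(j + 2*x) (s(x, j) = 4 - 1/(x + (x + j)) = 4 - 1/(x + (j + x)) = 4 - 1/(j + 2*x))
152*135 + (-77/(s(6, -2)*(-4) + 5) + M(5)/(-50)) = 152*135 + (-77/(((-1 + 4*(-2) + 8*6)/(-2 + 2*6))*(-4) + 5) - 8/(-50)) = 20520 + (-77/(((-1 - 8 + 48)/(-2 + 12))*(-4) + 5) - 8*(-1/50)) = 20520 + (-77/((39/10)*(-4) + 5) + 4/25) = 20520 + (-77/(-78/5 + 5) + 4/25) = 20520 + (-77/(-53/5) + 4/25) = 20520 + (-77*(-5/53) + 4/25) = 20520 + (385/53 + 4/25) = 20520 + 9837/1325 = 27198837/1325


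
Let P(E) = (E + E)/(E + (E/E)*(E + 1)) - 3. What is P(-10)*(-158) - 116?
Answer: 3642/19 ≈ 191.68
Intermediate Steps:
P(E) = -3 + 2*E/(1 + 2*E) (P(E) = (2*E)/(E + 1*(1 + E)) - 3 = (2*E)/(E + (1 + E)) - 3 = (2*E)/(1 + 2*E) - 3 = 2*E/(1 + 2*E) - 3 = -3 + 2*E/(1 + 2*E))
P(-10)*(-158) - 116 = ((-3 - 4*(-10))/(1 + 2*(-10)))*(-158) - 116 = ((-3 + 40)/(1 - 20))*(-158) - 116 = (37/(-19))*(-158) - 116 = -1/19*37*(-158) - 116 = -37/19*(-158) - 116 = 5846/19 - 116 = 3642/19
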